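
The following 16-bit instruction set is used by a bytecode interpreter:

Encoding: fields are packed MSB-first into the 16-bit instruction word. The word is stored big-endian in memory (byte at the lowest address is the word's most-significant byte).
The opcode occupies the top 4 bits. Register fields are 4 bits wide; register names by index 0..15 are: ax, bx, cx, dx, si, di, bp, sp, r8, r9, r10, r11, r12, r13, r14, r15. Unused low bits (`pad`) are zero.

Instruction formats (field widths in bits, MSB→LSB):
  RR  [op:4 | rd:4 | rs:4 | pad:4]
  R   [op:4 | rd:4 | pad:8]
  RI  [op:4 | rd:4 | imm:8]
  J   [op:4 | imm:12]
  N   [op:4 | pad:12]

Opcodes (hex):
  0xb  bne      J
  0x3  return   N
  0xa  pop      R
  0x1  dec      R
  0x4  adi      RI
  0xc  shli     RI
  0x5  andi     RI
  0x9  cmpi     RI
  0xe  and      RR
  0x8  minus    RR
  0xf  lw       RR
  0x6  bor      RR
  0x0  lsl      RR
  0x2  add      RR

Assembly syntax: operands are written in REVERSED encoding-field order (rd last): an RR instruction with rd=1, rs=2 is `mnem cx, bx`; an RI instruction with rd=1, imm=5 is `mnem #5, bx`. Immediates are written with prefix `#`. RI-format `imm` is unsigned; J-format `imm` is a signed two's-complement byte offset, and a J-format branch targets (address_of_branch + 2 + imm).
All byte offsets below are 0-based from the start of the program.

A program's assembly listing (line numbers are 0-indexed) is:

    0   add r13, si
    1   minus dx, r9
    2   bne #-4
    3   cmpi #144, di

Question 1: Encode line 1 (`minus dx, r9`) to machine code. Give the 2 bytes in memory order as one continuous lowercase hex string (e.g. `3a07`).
L1: minus op=0x8:4|rd=9:4|rs=3:4|pad=0:4 ⇒ 0x8930 ⇒ big 89 30

8930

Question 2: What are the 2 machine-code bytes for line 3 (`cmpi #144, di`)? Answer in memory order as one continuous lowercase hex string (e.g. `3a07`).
line 3 (cmpi): pack op=0x9:4|rd=5:4|imm=144:8 = 0x9590; big→ 95 90

9590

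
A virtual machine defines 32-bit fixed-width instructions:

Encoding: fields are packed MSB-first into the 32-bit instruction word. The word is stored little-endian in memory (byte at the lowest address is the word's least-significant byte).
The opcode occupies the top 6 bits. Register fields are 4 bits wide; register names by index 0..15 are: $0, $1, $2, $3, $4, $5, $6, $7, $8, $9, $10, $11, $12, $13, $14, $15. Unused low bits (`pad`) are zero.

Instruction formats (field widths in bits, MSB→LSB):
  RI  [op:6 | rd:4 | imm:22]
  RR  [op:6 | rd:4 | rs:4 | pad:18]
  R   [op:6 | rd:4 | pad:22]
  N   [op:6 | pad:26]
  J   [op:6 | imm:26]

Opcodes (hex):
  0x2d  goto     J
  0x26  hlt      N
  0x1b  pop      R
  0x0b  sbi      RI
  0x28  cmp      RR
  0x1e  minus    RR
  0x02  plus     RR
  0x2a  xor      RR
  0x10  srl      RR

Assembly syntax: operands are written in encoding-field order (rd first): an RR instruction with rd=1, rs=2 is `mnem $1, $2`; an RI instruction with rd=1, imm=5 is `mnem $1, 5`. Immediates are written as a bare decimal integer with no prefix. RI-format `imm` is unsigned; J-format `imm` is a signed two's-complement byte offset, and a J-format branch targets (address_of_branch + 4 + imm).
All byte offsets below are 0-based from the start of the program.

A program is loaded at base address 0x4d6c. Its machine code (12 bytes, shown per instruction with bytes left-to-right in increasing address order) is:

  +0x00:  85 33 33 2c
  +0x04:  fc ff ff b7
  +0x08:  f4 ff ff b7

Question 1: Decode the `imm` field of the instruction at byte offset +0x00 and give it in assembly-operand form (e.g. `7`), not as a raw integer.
@+00  little-endian(85 33 33 2c) = 0x2c333385
  op=0x2c333385>>26=0xb ⇒ sbi (RI)
  rd: (w>>22)&0xf=0x0 → $0
  imm: (w>>0)&0x3fffff=0x333385 → 3355525

3355525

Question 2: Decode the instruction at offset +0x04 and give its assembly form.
goto -4

[04] fc ff ff b7 → 0xb7fffffc
  op=0xb7fffffc>>26=0x2d ⇒ goto (J)
  imm: (w>>0)&0x3ffffff=0x3fffffc (s26→-4) → -4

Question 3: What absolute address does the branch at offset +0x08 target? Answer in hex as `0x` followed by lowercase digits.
@+08  little-endian(f4 ff ff b7) = 0xb7fffff4
  top 6b → 0x2d → goto [J]
  imm@[25:0]=0x3fffff4 (s26→-12) ⇒ -12
  target = base 0x4d6c + off 0x08 + 4 + imm -12 = 0x4d6c

0x4d6c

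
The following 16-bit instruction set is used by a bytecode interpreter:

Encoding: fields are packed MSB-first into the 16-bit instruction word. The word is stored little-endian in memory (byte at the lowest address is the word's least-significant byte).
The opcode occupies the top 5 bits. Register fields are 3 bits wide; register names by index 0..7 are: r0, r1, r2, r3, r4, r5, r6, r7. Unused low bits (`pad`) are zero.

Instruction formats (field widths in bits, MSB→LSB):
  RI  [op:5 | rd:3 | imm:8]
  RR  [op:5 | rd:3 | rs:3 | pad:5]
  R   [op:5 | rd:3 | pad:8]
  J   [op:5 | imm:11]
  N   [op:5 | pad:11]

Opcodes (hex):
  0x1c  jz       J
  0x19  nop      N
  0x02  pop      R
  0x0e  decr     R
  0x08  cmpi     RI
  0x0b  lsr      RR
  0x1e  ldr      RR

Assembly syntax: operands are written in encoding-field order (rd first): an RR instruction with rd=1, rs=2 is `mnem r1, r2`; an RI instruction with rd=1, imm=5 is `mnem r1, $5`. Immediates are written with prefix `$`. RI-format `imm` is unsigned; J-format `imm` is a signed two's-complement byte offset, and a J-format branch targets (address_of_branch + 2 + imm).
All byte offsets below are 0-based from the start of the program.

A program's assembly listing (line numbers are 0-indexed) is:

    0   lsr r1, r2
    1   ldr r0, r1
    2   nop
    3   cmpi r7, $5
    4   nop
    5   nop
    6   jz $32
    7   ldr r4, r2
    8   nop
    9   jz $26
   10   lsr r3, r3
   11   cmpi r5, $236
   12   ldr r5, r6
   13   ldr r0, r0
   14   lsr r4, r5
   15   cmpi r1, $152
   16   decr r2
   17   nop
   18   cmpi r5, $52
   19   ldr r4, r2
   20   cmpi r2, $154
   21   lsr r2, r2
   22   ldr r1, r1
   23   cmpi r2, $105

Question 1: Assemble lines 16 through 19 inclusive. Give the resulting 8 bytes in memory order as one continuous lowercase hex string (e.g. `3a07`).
007200c8344540f4

16. decr fields op=0xe:5|rd=2:3|pad=0:8 → word 7200h → 00 72
17. nop fields op=0x19:5|pad=0:11 → word c800h → 00 c8
18. cmpi fields op=0x8:5|rd=5:3|imm=52:8 → word 4534h → 34 45
19. ldr fields op=0x1e:5|rd=4:3|rs=2:3|pad=0:5 → word f440h → 40 f4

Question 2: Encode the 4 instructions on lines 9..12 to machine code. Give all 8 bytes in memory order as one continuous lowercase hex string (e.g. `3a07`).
9. jz fields op=0x1c:5|imm=26:11 → word e01ah → 1a e0
10. lsr fields op=0xb:5|rd=3:3|rs=3:3|pad=0:5 → word 5b60h → 60 5b
11. cmpi fields op=0x8:5|rd=5:3|imm=236:8 → word 45ech → ec 45
12. ldr fields op=0x1e:5|rd=5:3|rs=6:3|pad=0:5 → word f5c0h → c0 f5

1ae0605bec45c0f5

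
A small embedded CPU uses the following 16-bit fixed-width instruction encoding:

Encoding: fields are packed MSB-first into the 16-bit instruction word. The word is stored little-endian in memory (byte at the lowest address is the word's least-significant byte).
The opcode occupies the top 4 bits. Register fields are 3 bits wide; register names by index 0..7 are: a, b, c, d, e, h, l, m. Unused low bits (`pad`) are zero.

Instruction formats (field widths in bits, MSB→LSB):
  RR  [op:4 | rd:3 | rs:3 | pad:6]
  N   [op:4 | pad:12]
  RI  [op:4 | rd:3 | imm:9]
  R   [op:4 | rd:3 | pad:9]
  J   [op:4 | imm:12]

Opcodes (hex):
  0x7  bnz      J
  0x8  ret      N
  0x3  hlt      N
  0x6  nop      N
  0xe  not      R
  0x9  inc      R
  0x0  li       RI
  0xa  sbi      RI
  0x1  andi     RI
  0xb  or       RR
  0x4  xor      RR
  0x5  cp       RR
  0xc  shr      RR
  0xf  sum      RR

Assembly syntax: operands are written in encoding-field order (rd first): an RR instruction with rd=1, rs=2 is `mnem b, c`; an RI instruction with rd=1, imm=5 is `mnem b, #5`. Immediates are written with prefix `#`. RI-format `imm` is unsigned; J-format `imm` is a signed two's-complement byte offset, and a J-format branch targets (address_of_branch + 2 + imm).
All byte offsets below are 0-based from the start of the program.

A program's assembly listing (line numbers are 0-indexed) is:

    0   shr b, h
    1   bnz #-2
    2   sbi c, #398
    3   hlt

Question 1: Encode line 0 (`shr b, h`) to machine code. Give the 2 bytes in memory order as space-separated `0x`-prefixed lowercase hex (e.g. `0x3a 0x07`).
line 0 (shr): pack op=0xc:4|rd=1:3|rs=5:3|pad=0:6 = 0xc340; little→ 40 c3

0x40 0xc3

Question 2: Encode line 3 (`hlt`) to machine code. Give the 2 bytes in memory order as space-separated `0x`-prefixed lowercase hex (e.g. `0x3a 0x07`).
0x00 0x30

line 3 (hlt): pack op=0x3:4|pad=0:12 = 0x3000; little→ 00 30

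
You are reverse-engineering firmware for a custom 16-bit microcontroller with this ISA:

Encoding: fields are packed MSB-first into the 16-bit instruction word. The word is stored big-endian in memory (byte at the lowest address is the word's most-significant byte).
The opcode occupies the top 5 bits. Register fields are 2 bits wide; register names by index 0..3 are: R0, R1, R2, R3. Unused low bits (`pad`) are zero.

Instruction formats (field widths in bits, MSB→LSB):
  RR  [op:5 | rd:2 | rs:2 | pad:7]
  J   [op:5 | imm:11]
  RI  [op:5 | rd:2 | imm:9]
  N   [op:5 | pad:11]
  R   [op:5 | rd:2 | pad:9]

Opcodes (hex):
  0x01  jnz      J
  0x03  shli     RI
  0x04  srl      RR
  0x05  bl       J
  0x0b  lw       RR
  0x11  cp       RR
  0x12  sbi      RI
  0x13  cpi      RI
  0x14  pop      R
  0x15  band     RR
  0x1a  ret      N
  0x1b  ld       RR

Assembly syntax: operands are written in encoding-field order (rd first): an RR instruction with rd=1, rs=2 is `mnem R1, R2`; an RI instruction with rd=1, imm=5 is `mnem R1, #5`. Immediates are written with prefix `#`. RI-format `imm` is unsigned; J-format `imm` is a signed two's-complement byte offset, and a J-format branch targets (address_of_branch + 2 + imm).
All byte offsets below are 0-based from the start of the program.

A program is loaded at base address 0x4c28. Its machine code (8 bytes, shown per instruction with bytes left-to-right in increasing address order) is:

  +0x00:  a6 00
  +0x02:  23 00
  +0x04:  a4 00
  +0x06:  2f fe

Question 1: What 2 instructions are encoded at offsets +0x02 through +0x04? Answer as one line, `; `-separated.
@+02  big-endian(23 00) = 0x2300
  op=0x2300>>11=0x4 ⇒ srl (RR)
  rd: (w>>9)&0x3=0x1 → R1
  rs: (w>>7)&0x3=0x2 → R2
@+04  big-endian(a4 00) = 0xa400
  op=0xa400>>11=0x14 ⇒ pop (R)
  rd: (w>>9)&0x3=0x2 → R2

srl R1, R2; pop R2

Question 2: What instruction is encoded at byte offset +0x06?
bl #-2

@+06  big-endian(2f fe) = 0x2ffe
  opcode bits[15:11]=0x5: bl/J
  imm: (w>>0)&0x7ff=0x7fe (s11→-2) → #-2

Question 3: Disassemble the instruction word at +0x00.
@+00  big-endian(a6 00) = 0xa600
  top 5b → 0x14 → pop [R]
  rd: (w>>9)&0x3=0x3 → R3

pop R3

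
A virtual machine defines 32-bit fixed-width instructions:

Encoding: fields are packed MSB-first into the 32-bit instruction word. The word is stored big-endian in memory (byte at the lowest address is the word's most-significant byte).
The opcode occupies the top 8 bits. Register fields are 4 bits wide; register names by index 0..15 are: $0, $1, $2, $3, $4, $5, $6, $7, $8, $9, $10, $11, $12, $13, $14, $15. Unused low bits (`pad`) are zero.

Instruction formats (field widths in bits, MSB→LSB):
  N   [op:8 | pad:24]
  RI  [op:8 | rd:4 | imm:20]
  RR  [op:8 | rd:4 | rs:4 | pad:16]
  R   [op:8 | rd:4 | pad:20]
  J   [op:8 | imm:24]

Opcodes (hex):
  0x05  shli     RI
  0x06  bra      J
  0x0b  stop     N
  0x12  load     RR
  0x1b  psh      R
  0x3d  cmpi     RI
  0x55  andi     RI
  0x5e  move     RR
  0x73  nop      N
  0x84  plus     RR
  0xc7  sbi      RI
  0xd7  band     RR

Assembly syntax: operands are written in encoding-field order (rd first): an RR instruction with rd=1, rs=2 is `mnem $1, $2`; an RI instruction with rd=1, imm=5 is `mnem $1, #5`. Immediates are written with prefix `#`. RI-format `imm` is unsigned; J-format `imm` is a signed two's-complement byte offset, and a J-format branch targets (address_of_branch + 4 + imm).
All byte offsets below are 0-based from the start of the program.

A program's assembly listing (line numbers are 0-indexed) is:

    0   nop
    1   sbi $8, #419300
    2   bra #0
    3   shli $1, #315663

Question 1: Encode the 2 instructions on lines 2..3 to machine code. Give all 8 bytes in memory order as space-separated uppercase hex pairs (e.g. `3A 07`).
2. bra fields op=0x6:8|imm=0:24 → word 06000000h → 06 00 00 00
3. shli fields op=0x5:8|rd=1:4|imm=315663:20 → word 0514d10fh → 05 14 d1 0f

06 00 00 00 05 14 D1 0F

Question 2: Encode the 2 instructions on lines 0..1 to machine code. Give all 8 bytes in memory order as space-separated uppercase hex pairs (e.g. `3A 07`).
line 0 (nop): pack op=0x73:8|pad=0:24 = 0x73000000; big→ 73 00 00 00
line 1 (sbi): pack op=0xc7:8|rd=8:4|imm=419300:20 = 0xc78665e4; big→ c7 86 65 e4

73 00 00 00 C7 86 65 E4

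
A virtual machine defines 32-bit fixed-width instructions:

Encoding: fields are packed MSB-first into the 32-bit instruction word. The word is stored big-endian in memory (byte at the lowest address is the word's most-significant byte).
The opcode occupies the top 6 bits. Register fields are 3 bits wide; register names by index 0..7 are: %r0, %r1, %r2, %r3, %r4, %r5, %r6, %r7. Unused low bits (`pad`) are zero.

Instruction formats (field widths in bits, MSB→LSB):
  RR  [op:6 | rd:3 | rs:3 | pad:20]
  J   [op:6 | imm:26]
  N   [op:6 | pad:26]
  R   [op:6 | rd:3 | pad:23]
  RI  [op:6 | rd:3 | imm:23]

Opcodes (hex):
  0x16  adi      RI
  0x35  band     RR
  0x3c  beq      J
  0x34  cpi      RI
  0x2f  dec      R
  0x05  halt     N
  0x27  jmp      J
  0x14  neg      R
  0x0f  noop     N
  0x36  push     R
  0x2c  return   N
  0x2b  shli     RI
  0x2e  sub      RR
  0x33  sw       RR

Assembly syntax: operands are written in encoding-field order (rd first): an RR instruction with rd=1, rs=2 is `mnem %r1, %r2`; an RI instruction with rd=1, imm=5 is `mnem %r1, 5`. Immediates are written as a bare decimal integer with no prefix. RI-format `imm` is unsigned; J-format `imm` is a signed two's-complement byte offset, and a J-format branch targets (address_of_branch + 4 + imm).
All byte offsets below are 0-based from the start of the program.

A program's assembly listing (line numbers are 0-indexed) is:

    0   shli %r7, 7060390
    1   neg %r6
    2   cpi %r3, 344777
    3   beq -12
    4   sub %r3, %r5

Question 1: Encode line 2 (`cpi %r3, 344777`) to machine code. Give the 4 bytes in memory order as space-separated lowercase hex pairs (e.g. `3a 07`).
2. cpi fields op=0x34:6|rd=3:3|imm=344777:23 → word d18542c9h → d1 85 42 c9

d1 85 42 c9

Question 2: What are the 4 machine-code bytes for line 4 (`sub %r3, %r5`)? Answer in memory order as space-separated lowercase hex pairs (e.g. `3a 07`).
4. sub fields op=0x2e:6|rd=3:3|rs=5:3|pad=0:20 → word b9d00000h → b9 d0 00 00

b9 d0 00 00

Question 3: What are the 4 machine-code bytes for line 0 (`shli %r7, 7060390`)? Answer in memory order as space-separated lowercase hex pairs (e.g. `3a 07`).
af eb bb a6

L0: shli op=0x2b:6|rd=7:3|imm=7060390:23 ⇒ 0xafebbba6 ⇒ big af eb bb a6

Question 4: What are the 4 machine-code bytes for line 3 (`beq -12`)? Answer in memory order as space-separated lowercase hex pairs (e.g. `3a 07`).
f3 ff ff f4

3. beq fields op=0x3c:6|imm=-12:26 → word f3fffff4h → f3 ff ff f4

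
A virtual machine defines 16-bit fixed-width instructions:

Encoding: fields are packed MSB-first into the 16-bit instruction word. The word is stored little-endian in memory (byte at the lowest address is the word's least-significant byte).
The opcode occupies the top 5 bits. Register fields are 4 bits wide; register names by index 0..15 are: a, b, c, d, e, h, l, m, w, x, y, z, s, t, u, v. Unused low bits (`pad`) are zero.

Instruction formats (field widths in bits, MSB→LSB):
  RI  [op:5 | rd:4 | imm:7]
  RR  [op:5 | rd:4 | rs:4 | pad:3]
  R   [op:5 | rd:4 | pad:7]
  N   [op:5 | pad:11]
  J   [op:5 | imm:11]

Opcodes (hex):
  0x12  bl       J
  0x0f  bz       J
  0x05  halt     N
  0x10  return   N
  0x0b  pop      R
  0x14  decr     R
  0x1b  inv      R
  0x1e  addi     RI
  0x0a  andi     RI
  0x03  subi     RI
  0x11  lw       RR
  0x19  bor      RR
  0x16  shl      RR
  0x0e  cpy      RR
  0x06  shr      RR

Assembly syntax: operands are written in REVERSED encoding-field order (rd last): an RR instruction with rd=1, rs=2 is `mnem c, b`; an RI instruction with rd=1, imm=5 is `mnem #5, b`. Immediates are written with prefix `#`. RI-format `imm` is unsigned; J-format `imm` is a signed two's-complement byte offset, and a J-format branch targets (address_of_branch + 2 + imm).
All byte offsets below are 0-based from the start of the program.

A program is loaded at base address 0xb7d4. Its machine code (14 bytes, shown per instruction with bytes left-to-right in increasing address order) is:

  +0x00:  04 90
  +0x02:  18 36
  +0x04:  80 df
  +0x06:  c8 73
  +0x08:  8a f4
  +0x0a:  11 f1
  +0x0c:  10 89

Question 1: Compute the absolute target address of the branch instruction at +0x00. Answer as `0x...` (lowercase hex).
off 0x00: read 04 90 as little → 0x9004
  op=0x9004>>11=0x12 ⇒ bl (J)
  [10:0] imm=4 = #4
  target = base 0xb7d4 + off 0x00 + 2 + imm 4 = 0xb7da

0xb7da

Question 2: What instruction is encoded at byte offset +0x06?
[06] c8 73 → 0x73c8
  opcode bits[15:11]=0xe: cpy/RR
  [10:7] rd=7 = m
  [6:3] rs=9 = x

cpy x, m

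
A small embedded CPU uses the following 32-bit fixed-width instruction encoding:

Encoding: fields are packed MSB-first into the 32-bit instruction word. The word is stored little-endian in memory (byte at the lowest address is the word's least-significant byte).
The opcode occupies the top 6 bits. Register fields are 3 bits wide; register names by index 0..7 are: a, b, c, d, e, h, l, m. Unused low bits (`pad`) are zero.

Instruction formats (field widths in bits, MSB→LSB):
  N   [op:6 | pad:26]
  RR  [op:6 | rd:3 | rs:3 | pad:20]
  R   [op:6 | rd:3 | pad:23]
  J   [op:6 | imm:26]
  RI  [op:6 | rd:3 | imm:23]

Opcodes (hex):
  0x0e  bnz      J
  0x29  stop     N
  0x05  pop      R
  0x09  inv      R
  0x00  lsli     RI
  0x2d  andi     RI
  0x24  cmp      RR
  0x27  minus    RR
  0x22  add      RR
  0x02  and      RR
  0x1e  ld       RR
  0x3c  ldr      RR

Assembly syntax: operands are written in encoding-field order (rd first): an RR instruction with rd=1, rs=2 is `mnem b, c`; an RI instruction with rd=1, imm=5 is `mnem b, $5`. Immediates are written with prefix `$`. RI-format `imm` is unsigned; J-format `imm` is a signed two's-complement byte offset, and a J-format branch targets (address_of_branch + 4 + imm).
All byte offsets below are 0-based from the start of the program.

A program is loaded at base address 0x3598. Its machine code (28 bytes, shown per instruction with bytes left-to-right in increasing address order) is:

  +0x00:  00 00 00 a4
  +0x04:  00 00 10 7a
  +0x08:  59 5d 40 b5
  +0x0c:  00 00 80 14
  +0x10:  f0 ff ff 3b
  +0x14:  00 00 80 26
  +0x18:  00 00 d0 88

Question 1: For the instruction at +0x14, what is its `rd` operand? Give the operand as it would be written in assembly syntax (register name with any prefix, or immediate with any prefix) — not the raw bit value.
h

[14] 00 00 80 26 → 0x26800000
  opcode bits[31:26]=0x9: inv/R
  rd: (w>>23)&0x7=0x5 → h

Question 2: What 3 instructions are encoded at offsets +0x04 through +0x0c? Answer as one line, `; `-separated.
off 0x04: read 00 00 10 7a as little → 0x7a100000
  op=0x7a100000>>26=0x1e ⇒ ld (RR)
  [25:23] rd=4 = e
  [22:20] rs=1 = b
off 0x08: read 59 5d 40 b5 as little → 0xb5405d59
  op=0xb5405d59>>26=0x2d ⇒ andi (RI)
  [25:23] rd=2 = c
  [22:0] imm=4218201 = $4218201
off 0x0c: read 00 00 80 14 as little → 0x14800000
  op=0x14800000>>26=0x5 ⇒ pop (R)
  [25:23] rd=1 = b

ld e, b; andi c, $4218201; pop b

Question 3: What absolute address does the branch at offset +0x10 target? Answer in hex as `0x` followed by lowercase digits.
off 0x10: read f0 ff ff 3b as little → 0x3bfffff0
  op=0x3bfffff0>>26=0xe ⇒ bnz (J)
  imm@[25:0]=0x3fffff0 (s26→-16) ⇒ $-16
  target = base 0x3598 + off 0x10 + 4 + imm -16 = 0x359c

0x359c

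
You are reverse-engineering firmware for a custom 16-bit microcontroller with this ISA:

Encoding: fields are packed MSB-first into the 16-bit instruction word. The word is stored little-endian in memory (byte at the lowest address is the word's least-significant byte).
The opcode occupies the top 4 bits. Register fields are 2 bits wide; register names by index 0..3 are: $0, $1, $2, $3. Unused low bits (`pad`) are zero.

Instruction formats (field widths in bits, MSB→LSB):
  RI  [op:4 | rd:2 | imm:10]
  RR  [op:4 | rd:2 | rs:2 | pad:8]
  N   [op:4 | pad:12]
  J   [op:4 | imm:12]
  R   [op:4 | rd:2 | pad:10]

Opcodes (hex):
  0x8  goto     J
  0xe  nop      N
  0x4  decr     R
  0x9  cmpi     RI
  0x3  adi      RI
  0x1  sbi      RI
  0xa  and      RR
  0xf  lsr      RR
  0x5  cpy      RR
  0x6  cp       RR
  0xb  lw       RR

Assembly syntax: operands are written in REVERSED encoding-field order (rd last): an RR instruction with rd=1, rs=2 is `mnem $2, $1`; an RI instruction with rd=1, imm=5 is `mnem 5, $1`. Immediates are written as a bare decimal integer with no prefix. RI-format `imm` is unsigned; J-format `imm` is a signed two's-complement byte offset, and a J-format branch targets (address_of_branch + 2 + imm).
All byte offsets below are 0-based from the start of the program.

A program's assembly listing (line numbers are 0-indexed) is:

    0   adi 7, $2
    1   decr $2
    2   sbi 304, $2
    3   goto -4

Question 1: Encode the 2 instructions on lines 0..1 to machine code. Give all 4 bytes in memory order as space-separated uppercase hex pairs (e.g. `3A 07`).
07 38 00 48

L0: adi op=0x3:4|rd=2:2|imm=7:10 ⇒ 0x3807 ⇒ little 07 38
L1: decr op=0x4:4|rd=2:2|pad=0:10 ⇒ 0x4800 ⇒ little 00 48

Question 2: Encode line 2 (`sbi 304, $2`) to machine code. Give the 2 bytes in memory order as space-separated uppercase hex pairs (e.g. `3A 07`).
30 19

2. sbi fields op=0x1:4|rd=2:2|imm=304:10 → word 1930h → 30 19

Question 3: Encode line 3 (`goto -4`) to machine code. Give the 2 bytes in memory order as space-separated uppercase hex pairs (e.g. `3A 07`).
FC 8F

line 3 (goto): pack op=0x8:4|imm=-4:12 = 0x8ffc; little→ fc 8f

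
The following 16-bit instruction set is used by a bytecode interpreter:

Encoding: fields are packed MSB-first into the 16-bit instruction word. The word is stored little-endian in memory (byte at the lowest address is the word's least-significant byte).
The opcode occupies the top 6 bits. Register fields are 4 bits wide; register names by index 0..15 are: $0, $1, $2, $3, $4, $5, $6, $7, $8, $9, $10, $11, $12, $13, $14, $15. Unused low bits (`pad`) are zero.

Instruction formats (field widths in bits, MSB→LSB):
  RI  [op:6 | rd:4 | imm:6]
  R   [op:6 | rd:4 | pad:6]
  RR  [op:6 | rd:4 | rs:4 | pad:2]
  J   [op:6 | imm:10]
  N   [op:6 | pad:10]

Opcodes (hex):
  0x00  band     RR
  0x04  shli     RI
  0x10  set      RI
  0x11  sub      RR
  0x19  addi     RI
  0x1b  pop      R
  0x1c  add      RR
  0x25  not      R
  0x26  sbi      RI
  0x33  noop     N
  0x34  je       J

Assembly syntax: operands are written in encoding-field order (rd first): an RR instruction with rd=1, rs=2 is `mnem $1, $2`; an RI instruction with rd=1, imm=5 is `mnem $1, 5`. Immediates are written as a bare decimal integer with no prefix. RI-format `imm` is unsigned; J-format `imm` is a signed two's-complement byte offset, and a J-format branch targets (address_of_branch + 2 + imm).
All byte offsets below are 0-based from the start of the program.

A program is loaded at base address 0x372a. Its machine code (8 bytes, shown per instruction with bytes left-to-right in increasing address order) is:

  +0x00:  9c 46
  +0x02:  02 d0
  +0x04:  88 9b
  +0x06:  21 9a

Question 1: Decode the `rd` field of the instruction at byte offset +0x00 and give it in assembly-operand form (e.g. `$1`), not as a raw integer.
$10

[00] 9c 46 → 0x469c
  opcode bits[15:10]=0x11: sub/RR
  [9:6] rd=10 = $10
  [5:2] rs=7 = $7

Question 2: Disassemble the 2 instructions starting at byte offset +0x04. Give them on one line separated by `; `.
sbi $14, 8; sbi $8, 33

off 0x04: read 88 9b as little → 0x9b88
  op=0x9b88>>10=0x26 ⇒ sbi (RI)
  rd: (w>>6)&0xf=0xe → $14
  imm: (w>>0)&0x3f=0x8 → 8
off 0x06: read 21 9a as little → 0x9a21
  op=0x9a21>>10=0x26 ⇒ sbi (RI)
  rd: (w>>6)&0xf=0x8 → $8
  imm: (w>>0)&0x3f=0x21 → 33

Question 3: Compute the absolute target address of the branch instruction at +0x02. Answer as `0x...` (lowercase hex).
off 0x02: read 02 d0 as little → 0xd002
  opcode bits[15:10]=0x34: je/J
  imm@[9:0]=0x2 ⇒ 2
  target = base 0x372a + off 0x02 + 2 + imm 2 = 0x3730

0x3730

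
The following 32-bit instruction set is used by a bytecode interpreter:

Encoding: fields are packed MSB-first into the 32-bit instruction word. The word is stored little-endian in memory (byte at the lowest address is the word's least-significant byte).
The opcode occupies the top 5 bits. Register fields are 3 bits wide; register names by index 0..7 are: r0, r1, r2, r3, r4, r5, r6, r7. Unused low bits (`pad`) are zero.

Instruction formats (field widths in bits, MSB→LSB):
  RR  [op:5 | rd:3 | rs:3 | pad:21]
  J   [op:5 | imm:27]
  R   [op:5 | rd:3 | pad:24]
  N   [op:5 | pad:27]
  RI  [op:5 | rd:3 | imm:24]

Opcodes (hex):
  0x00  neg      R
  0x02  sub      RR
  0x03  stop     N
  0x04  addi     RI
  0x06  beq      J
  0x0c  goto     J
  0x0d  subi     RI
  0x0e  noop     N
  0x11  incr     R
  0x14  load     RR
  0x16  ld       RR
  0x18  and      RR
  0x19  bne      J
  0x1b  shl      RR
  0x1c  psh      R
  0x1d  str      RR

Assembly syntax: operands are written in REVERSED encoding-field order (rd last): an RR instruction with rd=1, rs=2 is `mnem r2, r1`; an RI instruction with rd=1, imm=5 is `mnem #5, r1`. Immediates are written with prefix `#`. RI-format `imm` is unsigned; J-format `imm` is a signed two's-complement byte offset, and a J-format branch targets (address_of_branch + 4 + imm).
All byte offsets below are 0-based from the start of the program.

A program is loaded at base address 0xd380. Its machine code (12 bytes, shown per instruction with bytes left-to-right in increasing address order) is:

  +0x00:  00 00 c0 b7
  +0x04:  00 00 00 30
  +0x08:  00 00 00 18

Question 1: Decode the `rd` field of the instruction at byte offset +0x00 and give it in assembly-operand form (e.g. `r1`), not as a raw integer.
off 0x00: read 00 00 c0 b7 as little → 0xb7c00000
  op=0xb7c00000>>27=0x16 ⇒ ld (RR)
  rd: (w>>24)&0x7=0x7 → r7
  rs: (w>>21)&0x7=0x6 → r6

r7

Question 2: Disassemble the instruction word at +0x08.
stop

@+08  little-endian(00 00 00 18) = 0x18000000
  opcode bits[31:27]=0x3: stop/N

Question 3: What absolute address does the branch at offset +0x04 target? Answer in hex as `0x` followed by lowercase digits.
+0x04: 00 00 00 30 ⇒ word 0x30000000 (little)
  opcode bits[31:27]=0x6: beq/J
  imm@[26:0]=0x0 ⇒ #0
  target = base 0xd380 + off 0x04 + 4 + imm 0 = 0xd388

0xd388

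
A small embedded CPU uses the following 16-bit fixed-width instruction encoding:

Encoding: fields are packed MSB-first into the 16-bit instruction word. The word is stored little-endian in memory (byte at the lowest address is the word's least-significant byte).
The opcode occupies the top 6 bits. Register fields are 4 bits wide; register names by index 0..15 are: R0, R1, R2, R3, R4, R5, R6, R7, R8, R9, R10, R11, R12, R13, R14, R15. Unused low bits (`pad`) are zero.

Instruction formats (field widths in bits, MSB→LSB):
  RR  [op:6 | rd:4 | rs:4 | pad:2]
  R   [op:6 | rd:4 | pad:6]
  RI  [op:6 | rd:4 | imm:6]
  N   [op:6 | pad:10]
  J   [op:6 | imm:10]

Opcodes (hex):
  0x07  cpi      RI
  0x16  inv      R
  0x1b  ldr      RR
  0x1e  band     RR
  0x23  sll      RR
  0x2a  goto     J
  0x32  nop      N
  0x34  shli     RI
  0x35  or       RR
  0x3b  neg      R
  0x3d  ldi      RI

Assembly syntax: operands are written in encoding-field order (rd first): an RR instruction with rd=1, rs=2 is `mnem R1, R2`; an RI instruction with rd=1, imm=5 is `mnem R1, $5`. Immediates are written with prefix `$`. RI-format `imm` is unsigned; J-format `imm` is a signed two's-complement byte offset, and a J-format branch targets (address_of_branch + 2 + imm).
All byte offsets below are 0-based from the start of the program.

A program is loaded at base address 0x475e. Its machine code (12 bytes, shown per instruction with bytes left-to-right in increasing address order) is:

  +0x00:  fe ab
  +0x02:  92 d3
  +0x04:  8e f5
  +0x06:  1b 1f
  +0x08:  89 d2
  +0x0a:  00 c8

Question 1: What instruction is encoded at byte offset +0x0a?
nop

+0x0a: 00 c8 ⇒ word 0xc800 (little)
  top 6b → 0x32 → nop [N]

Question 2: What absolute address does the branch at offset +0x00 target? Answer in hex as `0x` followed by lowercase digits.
@+00  little-endian(fe ab) = 0xabfe
  top 6b → 0x2a → goto [J]
  imm@[9:0]=0x3fe (s10→-2) ⇒ $-2
  target = base 0x475e + off 0x00 + 2 + imm -2 = 0x475e

0x475e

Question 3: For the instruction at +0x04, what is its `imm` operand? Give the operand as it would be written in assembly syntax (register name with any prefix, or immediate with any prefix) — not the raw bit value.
+0x04: 8e f5 ⇒ word 0xf58e (little)
  top 6b → 0x3d → ldi [RI]
  rd: (w>>6)&0xf=0x6 → R6
  imm: (w>>0)&0x3f=0xe → $14

$14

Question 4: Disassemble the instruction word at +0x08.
+0x08: 89 d2 ⇒ word 0xd289 (little)
  op=0xd289>>10=0x34 ⇒ shli (RI)
  rd@[9:6]=0xa ⇒ R10
  imm@[5:0]=0x9 ⇒ $9

shli R10, $9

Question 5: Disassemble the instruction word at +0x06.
+0x06: 1b 1f ⇒ word 0x1f1b (little)
  top 6b → 0x7 → cpi [RI]
  rd: (w>>6)&0xf=0xc → R12
  imm: (w>>0)&0x3f=0x1b → $27

cpi R12, $27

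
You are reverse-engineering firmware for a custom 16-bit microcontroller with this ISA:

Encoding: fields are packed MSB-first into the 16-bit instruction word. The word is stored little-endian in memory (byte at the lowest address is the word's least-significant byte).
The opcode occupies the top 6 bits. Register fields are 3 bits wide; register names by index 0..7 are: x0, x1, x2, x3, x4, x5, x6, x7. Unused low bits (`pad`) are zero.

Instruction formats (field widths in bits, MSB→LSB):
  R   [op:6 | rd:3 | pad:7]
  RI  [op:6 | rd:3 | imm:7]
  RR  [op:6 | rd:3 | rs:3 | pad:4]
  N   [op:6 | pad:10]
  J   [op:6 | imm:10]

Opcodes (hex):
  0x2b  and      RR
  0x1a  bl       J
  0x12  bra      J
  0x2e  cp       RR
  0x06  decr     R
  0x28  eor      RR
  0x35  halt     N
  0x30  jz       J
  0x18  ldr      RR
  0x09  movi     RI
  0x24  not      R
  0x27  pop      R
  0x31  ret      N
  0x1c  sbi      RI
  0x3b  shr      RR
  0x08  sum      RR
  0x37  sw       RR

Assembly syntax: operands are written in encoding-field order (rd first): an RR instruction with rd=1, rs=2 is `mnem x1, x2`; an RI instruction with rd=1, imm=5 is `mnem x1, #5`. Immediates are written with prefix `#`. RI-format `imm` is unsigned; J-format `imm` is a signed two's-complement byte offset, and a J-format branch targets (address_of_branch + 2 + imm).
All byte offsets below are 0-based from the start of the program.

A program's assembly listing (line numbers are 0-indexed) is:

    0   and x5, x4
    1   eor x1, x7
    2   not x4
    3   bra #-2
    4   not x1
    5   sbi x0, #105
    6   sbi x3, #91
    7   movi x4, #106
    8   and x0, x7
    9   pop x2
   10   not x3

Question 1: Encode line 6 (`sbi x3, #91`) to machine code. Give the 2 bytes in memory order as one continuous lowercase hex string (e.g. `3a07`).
db71

L6: sbi op=0x1c:6|rd=3:3|imm=91:7 ⇒ 0x71db ⇒ little db 71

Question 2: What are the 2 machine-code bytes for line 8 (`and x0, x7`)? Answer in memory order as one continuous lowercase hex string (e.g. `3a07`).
70ac

8. and fields op=0x2b:6|rd=0:3|rs=7:3|pad=0:4 → word ac70h → 70 ac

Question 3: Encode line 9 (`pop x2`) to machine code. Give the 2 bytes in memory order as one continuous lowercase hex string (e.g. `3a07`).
009d

line 9 (pop): pack op=0x27:6|rd=2:3|pad=0:7 = 0x9d00; little→ 00 9d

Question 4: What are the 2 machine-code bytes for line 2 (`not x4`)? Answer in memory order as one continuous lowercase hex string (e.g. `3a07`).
line 2 (not): pack op=0x24:6|rd=4:3|pad=0:7 = 0x9200; little→ 00 92

0092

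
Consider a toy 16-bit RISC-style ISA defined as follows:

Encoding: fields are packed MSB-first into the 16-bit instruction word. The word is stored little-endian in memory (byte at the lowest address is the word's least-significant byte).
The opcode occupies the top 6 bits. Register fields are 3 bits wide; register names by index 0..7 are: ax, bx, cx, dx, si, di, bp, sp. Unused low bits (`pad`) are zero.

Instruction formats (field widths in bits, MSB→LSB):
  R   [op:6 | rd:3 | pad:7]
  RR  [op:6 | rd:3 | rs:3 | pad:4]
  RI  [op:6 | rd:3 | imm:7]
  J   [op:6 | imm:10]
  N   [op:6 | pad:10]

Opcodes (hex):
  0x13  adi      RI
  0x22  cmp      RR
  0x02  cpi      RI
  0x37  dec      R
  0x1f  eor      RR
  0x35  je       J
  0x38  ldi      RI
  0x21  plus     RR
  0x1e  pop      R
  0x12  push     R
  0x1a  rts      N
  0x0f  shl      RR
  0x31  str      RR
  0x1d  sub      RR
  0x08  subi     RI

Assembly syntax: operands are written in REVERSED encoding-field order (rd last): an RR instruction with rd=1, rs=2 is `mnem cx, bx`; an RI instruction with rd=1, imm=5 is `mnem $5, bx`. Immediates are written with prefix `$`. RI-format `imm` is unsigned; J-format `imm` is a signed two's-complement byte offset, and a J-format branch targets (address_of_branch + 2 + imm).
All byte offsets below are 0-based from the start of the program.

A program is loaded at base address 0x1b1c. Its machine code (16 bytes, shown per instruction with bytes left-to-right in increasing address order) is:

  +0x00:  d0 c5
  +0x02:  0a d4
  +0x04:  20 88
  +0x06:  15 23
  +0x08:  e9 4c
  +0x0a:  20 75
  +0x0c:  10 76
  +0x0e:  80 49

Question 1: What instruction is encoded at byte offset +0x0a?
sub cx, cx

[0a] 20 75 → 0x7520
  opcode bits[15:10]=0x1d: sub/RR
  [9:7] rd=2 = cx
  [6:4] rs=2 = cx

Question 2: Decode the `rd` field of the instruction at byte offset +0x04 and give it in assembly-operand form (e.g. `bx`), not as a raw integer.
ax

[04] 20 88 → 0x8820
  op=0x8820>>10=0x22 ⇒ cmp (RR)
  rd: (w>>7)&0x7=0x0 → ax
  rs: (w>>4)&0x7=0x2 → cx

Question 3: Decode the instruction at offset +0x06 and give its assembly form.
@+06  little-endian(15 23) = 0x2315
  op=0x2315>>10=0x8 ⇒ subi (RI)
  rd@[9:7]=0x6 ⇒ bp
  imm@[6:0]=0x15 ⇒ $21

subi $21, bp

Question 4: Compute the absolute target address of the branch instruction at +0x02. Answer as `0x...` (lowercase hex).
[02] 0a d4 → 0xd40a
  opcode bits[15:10]=0x35: je/J
  [9:0] imm=10 = $10
  target = base 0x1b1c + off 0x02 + 2 + imm 10 = 0x1b2a

0x1b2a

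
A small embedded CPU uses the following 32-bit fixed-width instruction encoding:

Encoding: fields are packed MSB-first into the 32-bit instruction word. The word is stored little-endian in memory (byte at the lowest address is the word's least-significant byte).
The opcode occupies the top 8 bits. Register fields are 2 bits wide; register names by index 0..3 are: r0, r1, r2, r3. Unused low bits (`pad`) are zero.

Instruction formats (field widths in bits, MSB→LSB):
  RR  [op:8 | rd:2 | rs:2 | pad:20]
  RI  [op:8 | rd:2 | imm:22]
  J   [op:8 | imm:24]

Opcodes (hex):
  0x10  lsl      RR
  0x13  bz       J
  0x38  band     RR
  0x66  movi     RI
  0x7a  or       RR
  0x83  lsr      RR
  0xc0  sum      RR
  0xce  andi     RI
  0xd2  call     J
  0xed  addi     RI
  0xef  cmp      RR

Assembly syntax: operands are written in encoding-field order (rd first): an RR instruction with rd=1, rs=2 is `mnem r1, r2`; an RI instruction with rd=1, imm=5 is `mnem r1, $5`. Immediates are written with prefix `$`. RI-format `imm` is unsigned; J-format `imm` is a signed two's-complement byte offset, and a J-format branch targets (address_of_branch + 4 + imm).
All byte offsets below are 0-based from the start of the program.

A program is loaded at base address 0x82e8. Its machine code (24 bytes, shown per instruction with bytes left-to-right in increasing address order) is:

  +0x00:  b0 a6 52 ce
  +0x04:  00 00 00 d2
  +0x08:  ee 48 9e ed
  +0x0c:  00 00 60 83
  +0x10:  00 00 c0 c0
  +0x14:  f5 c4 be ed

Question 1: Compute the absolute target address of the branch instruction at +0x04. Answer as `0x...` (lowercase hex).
+0x04: 00 00 00 d2 ⇒ word 0xd2000000 (little)
  top 8b → 0xd2 → call [J]
  imm@[23:0]=0x0 ⇒ $0
  target = base 0x82e8 + off 0x04 + 4 + imm 0 = 0x82f0

0x82f0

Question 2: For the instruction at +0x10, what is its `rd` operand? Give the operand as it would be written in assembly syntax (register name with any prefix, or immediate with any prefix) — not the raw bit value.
r3

[10] 00 00 c0 c0 → 0xc0c00000
  top 8b → 0xc0 → sum [RR]
  rd@[23:22]=0x3 ⇒ r3
  rs@[21:20]=0x0 ⇒ r0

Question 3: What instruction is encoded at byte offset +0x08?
[08] ee 48 9e ed → 0xed9e48ee
  top 8b → 0xed → addi [RI]
  [23:22] rd=2 = r2
  [21:0] imm=1984750 = $1984750

addi r2, $1984750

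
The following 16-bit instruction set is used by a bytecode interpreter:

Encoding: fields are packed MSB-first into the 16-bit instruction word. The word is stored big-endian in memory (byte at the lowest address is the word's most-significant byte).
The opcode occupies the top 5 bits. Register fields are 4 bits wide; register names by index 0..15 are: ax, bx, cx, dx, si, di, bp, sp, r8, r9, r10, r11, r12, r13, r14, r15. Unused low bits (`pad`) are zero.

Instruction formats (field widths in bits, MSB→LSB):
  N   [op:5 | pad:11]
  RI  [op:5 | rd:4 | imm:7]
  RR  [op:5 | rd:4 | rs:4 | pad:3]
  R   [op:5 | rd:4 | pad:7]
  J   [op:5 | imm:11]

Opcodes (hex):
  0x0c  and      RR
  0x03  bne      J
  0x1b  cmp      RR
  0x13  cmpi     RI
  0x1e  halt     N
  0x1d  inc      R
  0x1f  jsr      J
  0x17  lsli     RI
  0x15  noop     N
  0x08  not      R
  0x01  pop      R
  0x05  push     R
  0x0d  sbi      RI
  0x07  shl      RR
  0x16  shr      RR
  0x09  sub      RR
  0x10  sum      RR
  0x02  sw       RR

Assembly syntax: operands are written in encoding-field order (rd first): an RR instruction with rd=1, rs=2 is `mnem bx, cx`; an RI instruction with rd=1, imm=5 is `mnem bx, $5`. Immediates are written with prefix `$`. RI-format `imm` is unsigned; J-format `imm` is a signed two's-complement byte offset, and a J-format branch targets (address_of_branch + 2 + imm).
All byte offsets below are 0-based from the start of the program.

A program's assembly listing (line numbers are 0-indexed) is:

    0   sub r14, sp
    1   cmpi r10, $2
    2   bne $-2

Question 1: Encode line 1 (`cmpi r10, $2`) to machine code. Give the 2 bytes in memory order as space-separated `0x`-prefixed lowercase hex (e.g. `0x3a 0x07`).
L1: cmpi op=0x13:5|rd=10:4|imm=2:7 ⇒ 0x9d02 ⇒ big 9d 02

0x9d 0x02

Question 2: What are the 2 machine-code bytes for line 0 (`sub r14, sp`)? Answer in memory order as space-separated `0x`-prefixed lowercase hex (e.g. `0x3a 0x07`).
0x4f 0x38

line 0 (sub): pack op=0x9:5|rd=14:4|rs=7:4|pad=0:3 = 0x4f38; big→ 4f 38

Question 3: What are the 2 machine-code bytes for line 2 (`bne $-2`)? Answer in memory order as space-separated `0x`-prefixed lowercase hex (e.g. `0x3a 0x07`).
line 2 (bne): pack op=0x3:5|imm=-2:11 = 0x1ffe; big→ 1f fe

0x1f 0xfe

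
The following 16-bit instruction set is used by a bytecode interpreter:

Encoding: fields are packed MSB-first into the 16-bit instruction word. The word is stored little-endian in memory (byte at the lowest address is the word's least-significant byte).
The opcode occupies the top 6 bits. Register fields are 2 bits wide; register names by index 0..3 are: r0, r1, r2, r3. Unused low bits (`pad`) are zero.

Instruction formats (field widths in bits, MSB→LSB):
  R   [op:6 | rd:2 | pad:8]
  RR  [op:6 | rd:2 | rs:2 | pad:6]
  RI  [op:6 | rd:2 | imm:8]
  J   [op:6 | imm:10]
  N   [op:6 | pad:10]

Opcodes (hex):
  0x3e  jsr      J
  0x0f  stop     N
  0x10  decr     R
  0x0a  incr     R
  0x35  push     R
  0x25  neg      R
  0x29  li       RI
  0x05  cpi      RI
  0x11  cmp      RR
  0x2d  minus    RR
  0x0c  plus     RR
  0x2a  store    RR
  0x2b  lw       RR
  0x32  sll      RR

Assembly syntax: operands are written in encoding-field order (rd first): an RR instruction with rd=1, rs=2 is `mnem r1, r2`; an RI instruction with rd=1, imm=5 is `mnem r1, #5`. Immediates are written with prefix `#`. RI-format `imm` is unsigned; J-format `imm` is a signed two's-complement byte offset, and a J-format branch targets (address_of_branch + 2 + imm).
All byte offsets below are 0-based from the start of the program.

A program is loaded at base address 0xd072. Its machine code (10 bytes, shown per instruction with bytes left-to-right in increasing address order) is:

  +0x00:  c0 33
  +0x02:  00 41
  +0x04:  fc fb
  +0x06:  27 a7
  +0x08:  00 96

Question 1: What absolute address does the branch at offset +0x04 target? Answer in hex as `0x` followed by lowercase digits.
@+04  little-endian(fc fb) = 0xfbfc
  op=0xfbfc>>10=0x3e ⇒ jsr (J)
  imm@[9:0]=0x3fc (s10→-4) ⇒ #-4
  target = base 0xd072 + off 0x04 + 2 + imm -4 = 0xd074

0xd074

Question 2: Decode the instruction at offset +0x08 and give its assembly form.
[08] 00 96 → 0x9600
  top 6b → 0x25 → neg [R]
  rd: (w>>8)&0x3=0x2 → r2

neg r2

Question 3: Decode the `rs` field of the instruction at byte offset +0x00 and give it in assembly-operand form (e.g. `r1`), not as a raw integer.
@+00  little-endian(c0 33) = 0x33c0
  opcode bits[15:10]=0xc: plus/RR
  [9:8] rd=3 = r3
  [7:6] rs=3 = r3

r3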